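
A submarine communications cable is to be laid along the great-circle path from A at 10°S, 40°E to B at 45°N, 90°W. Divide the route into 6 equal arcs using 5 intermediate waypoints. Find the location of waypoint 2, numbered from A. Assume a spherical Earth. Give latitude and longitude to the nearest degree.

Write both endpoints as unit vectors p₁, p₂ with components (cos φ cos λ, cos φ sin λ, sin φ).
The central angle between the endpoints is δ = arccos(p₁·p₂) ≈ 2.178 rad (124.8°).
Interpolate at f = 2/6 with slerp weights a = sin((1−f)δ)/sin δ ≈ 1.209, b = sin(fδ)/sin δ ≈ 0.808.
p = a·p₁ + b·p₂ ≈ (0.912, 0.194, 0.362); φ = arcsin(p_z) ≈ 21.20°, λ = atan2(p_y, p_x) ≈ 11.99°.

≈ 21°N, 12°E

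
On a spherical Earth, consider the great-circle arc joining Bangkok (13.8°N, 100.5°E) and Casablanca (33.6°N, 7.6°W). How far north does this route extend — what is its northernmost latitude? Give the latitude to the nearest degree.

≈ 39°N

The great circle lies in the plane with unit normal n̂ = (p₁ × p₂)/|p₁ × p₂|.
Here n̂_z ≈ -0.774; the vertex latitude is φ_max = arccos|n̂_z| ≈ 39.3°.
Check via Clairaut: cos φ_max = |cos φ₁| · sin C = cos(13.8°)·sin(52.9°) ≈ 0.774, again giving ≈ 39.3°.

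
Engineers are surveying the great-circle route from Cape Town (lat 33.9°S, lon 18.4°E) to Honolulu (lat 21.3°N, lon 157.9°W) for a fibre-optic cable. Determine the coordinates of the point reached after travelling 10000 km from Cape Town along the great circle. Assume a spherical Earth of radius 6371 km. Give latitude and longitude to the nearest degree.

Convert each endpoint to a unit vector on the sphere (x = cos φ cos λ, y = cos φ sin λ, z = sin φ).
The central angle between the endpoints is δ = arccos(p₁·p₂) ≈ 2.914 rad (167.0°). The total great-circle distance is δ·R ≈ 2.914 × 6371 ≈ 18568 km, so the target fraction is f = 10000/18568 ≈ 0.539.
Interpolate at f ≈ 0.539 with slerp weights a = sin((1−f)δ)/sin δ ≈ 4.327, b = sin(fδ)/sin δ ≈ 4.440.
p = a·p₁ + b·p₂ ≈ (-0.425, -0.423, -0.801); φ = arcsin(p_z) ≈ -53.18°, λ = atan2(p_y, p_x) ≈ -135.15°.

≈ lat 53°S, lon 135°W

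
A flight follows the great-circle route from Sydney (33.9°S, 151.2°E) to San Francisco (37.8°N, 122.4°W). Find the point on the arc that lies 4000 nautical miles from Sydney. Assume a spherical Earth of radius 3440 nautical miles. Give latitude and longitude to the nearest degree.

Write both endpoints as unit vectors p₁, p₂ with components (cos φ cos λ, cos φ sin λ, sin φ).
The central angle between the endpoints is δ = arccos(p₁·p₂) ≈ 1.876 rad (107.5°). The total great-circle distance is δ·R ≈ 1.876 × 3440 ≈ 6454 nmi, so the target fraction is f = 4000/6454 ≈ 0.620.
Interpolate at f ≈ 0.620 with slerp weights a = sin((1−f)δ)/sin δ ≈ 0.686, b = sin(fδ)/sin δ ≈ 0.962.
p = a·p₁ + b·p₂ ≈ (-0.907, -0.368, 0.207); φ = arcsin(p_z) ≈ 11.96°, λ = atan2(p_y, p_x) ≈ -157.92°.

≈ 12°N, 158°W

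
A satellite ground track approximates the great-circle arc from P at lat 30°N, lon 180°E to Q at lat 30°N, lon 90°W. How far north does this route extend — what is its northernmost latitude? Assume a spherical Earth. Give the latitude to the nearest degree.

The great circle lies in the plane with unit normal n̂ = (p₁ × p₂)/|p₁ × p₂|.
Here n̂_z ≈ +0.775; the vertex latitude is φ_max = arccos|n̂_z| ≈ 39.2°.

≈ 39°N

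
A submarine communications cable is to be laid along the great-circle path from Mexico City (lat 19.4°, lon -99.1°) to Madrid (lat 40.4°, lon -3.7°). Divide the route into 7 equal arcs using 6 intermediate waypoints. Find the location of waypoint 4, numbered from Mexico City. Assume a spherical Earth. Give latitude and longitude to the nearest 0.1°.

Convert each endpoint to a unit vector on the sphere (x = cos φ cos λ, y = cos φ sin λ, z = sin φ).
The central angle between the endpoints is δ = arccos(p₁·p₂) ≈ 1.423 rad (81.5°).
Interpolate at f = 4/7 with slerp weights a = sin((1−f)δ)/sin δ ≈ 0.579, b = sin(fδ)/sin δ ≈ 0.734.
p = a·p₁ + b·p₂ ≈ (0.472, -0.575, 0.668); φ = arcsin(p_z) ≈ 41.93°, λ = atan2(p_y, p_x) ≈ -50.65°.

≈ lat 41.9°, lon -50.7°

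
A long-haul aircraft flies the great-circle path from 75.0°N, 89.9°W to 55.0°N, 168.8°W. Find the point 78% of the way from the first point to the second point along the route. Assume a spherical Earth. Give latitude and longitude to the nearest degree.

Write both endpoints as unit vectors p₁, p₂ with components (cos φ cos λ, cos φ sin λ, sin φ).
The central angle between the endpoints is δ = arccos(p₁·p₂) ≈ 0.610 rad (34.9°).
Interpolate at f = 0.78 with slerp weights a = sin((1−f)δ)/sin δ ≈ 0.234, b = sin(fδ)/sin δ ≈ 0.800.
p = a·p₁ + b·p₂ ≈ (-0.450, -0.150, 0.881); φ = arcsin(p_z) ≈ 61.71°, λ = atan2(p_y, p_x) ≈ -161.61°.

≈ 62°N, 162°W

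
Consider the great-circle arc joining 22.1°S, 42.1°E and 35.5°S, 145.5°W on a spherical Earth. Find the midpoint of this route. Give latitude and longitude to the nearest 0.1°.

Write both endpoints as unit vectors p₁, p₂ with components (cos φ cos λ, cos φ sin λ, sin φ).
The central angle between the endpoints is δ = arccos(p₁·p₂) ≈ 2.128 rad (122.0°).
Interpolate at f = 1/2 with slerp weights a = sin((1−f)δ)/sin δ ≈ 1.031, b = sin(fδ)/sin δ ≈ 1.031.
p = a·p₁ + b·p₂ ≈ (0.017, 0.165, -0.986); φ = arcsin(p_z) ≈ -80.46°, λ = atan2(p_y, p_x) ≈ 84.10°.

≈ 80.5°S, 84.1°E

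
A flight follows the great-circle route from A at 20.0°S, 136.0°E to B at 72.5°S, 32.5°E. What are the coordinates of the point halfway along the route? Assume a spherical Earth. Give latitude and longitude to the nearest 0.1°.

Convert each endpoint to a unit vector on the sphere (x = cos φ cos λ, y = cos φ sin λ, z = sin φ).
The central angle between the endpoints is δ = arccos(p₁·p₂) ≈ 1.308 rad (74.9°).
Interpolate at f = 1/2 with slerp weights a = sin((1−f)δ)/sin δ ≈ 0.630, b = sin(fδ)/sin δ ≈ 0.630.
p = a·p₁ + b·p₂ ≈ (-0.266, 0.513, -0.816); φ = arcsin(p_z) ≈ -54.70°, λ = atan2(p_y, p_x) ≈ 117.41°.

≈ 54.7°S, 117.4°E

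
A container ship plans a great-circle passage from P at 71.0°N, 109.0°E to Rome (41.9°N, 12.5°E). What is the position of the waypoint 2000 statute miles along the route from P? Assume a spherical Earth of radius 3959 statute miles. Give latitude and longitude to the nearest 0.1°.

≈ 62.4°N, 33.3°E

Write both endpoints as unit vectors p₁, p₂ with components (cos φ cos λ, cos φ sin λ, sin φ).
The central angle between the endpoints is δ = arccos(p₁·p₂) ≈ 0.922 rad (52.8°). The total great-circle distance is δ·R ≈ 0.922 × 3959 ≈ 3651 mi, so the target fraction is f = 2000/3651 ≈ 0.548.
Interpolate at f ≈ 0.548 with slerp weights a = sin((1−f)δ)/sin δ ≈ 0.508, b = sin(fδ)/sin δ ≈ 0.607.
p = a·p₁ + b·p₂ ≈ (0.387, 0.254, 0.886); φ = arcsin(p_z) ≈ 62.39°, λ = atan2(p_y, p_x) ≈ 33.28°.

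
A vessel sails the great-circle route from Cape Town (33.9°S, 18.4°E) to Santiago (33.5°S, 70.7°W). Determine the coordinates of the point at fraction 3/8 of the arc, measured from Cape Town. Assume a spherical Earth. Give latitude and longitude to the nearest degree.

The haversine formula gives a central angle δ ≈ 1.246 rad (71.4°) between the endpoints.
Interpolate at f = 3/8 with slerp weights a = sin((1−f)δ)/sin δ ≈ 0.741, b = sin(fδ)/sin δ ≈ 0.475.
p = a·p₁ + b·p₂ ≈ (0.715, -0.180, -0.676); φ = arcsin(p_z) ≈ -42.52°, λ = atan2(p_y, p_x) ≈ -14.13°.

≈ 43°S, 14°W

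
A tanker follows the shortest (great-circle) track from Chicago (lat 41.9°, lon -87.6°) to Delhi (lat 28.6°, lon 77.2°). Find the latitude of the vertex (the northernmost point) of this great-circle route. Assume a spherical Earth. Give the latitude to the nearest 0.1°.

≈ 79.6°

The great circle lies in the plane with unit normal n̂ = (p₁ × p₂)/|p₁ × p₂|.
Here n̂_z ≈ +0.180; the vertex latitude is φ_max = arccos|n̂_z| ≈ 79.6°.
Check via Clairaut: cos φ_max = |cos φ₁| · sin C = cos(41.9°)·sin(14.0°) ≈ 0.180, again giving ≈ 79.6°.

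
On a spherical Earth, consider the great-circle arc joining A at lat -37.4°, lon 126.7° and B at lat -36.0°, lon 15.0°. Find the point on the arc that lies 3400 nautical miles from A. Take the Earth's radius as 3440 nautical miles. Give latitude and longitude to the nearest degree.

≈ lat -50°, lon 46°

Write both endpoints as unit vectors p₁, p₂ with components (cos φ cos λ, cos φ sin λ, sin φ).
The central angle between the endpoints is δ = arccos(p₁·p₂) ≈ 1.451 rad (83.1°). The total great-circle distance is δ·R ≈ 1.451 × 3440 ≈ 4992 nmi, so the target fraction is f = 3400/4992 ≈ 0.681.
Interpolate at f ≈ 0.681 with slerp weights a = sin((1−f)δ)/sin δ ≈ 0.450, b = sin(fδ)/sin δ ≈ 0.841.
p = a·p₁ + b·p₂ ≈ (0.444, 0.463, -0.768); φ = arcsin(p_z) ≈ -50.13°, λ = atan2(p_y, p_x) ≈ 46.18°.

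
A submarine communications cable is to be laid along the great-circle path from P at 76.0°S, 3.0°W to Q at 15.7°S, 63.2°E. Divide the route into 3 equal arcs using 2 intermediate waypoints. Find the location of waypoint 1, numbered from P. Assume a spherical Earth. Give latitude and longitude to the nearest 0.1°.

Write both endpoints as unit vectors p₁, p₂ with components (cos φ cos λ, cos φ sin λ, sin φ).
The central angle between the endpoints is δ = arccos(p₁·p₂) ≈ 1.206 rad (69.1°).
Interpolate at f = 1/3 with slerp weights a = sin((1−f)δ)/sin δ ≈ 0.771, b = sin(fδ)/sin δ ≈ 0.419.
p = a·p₁ + b·p₂ ≈ (0.368, 0.350, -0.861); φ = arcsin(p_z) ≈ -59.47°, λ = atan2(p_y, p_x) ≈ 43.57°.

≈ 59.5°S, 43.6°E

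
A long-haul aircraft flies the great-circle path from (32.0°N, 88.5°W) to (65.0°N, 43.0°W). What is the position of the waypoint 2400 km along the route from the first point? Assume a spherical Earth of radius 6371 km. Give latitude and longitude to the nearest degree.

≈ (51°N, 74°W)

The haversine formula gives a central angle δ ≈ 0.750 rad (43.0°) between the endpoints. The total great-circle distance is δ·R ≈ 0.750 × 6371 ≈ 4780 km, so the target fraction is f = 2400/4780 ≈ 0.502.
Interpolate at f ≈ 0.502 with slerp weights a = sin((1−f)δ)/sin δ ≈ 0.535, b = sin(fδ)/sin δ ≈ 0.539.
p = a·p₁ + b·p₂ ≈ (0.179, -0.609, 0.773); φ = arcsin(p_z) ≈ 50.59°, λ = atan2(p_y, p_x) ≈ -73.66°.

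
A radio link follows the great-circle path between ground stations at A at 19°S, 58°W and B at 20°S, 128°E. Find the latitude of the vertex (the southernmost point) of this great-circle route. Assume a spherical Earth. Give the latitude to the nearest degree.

The great circle lies in the plane with unit normal n̂ = (p₁ × p₂)/|p₁ × p₂|.
Here n̂_z ≈ -0.146; the vertex latitude is φ_max = arccos|n̂_z| ≈ 81.6°.
Check via Clairaut: cos φ_max = |cos φ₁| · sin C = cos(19.0°)·sin(171.1°) ≈ 0.146, again giving ≈ 81.6°.

≈ 82°S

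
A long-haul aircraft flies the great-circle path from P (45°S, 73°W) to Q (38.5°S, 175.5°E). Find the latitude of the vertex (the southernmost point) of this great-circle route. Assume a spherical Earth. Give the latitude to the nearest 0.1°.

≈ 58.0°S

The great circle lies in the plane with unit normal n̂ = (p₁ × p₂)/|p₁ × p₂|.
Here n̂_z ≈ -0.530; the vertex latitude is φ_max = arccos|n̂_z| ≈ 58.0°.
Check via Clairaut: cos φ_max = |cos φ₁| · sin C = cos(45.0°)·sin(131.4°) ≈ 0.530, again giving ≈ 58.0°.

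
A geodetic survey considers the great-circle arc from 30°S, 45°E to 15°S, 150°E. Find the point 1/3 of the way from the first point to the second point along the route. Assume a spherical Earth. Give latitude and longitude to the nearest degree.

≈ 36°S, 82°E

From cos δ = sin φ₁ sin φ₂ + cos φ₁ cos φ₂ cos Δλ, the central angle is δ ≈ 1.658 rad (95.0°).
Interpolate at f = 1/3 with slerp weights a = sin((1−f)δ)/sin δ ≈ 0.897, b = sin(fδ)/sin δ ≈ 0.527.
p = a·p₁ + b·p₂ ≈ (0.109, 0.804, -0.585); φ = arcsin(p_z) ≈ -35.80°, λ = atan2(p_y, p_x) ≈ 82.31°.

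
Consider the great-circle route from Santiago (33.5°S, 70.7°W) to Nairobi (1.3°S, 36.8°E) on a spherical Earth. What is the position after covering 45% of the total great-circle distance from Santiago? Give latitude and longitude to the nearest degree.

Convert each endpoint to a unit vector on the sphere (x = cos φ cos λ, y = cos φ sin λ, z = sin φ).
The central angle between the endpoints is δ = arccos(p₁·p₂) ≈ 1.811 rad (103.8°).
Interpolate at f = 0.45 with slerp weights a = sin((1−f)δ)/sin δ ≈ 0.864, b = sin(fδ)/sin δ ≈ 0.749.
p = a·p₁ + b·p₂ ≈ (0.838, -0.231, -0.494); φ = arcsin(p_z) ≈ -29.61°, λ = atan2(p_y, p_x) ≈ -15.44°.

≈ 30°S, 15°W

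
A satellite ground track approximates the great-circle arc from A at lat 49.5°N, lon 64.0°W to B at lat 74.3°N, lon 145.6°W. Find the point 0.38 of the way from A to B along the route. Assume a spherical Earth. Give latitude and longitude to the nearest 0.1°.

Convert each endpoint to a unit vector on the sphere (x = cos φ cos λ, y = cos φ sin λ, z = sin φ).
The central angle between the endpoints is δ = arccos(p₁·p₂) ≈ 0.711 rad (40.7°).
Interpolate at f = 0.38 with slerp weights a = sin((1−f)δ)/sin δ ≈ 0.654, b = sin(fδ)/sin δ ≈ 0.409.
p = a·p₁ + b·p₂ ≈ (0.095, -0.444, 0.891); φ = arcsin(p_z) ≈ 62.99°, λ = atan2(p_y, p_x) ≈ -77.95°.

≈ lat 63.0°N, lon 77.9°W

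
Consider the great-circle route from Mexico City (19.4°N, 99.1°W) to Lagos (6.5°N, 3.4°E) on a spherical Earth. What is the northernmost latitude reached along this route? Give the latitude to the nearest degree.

≈ 22°N

The great circle lies in the plane with unit normal n̂ = (p₁ × p₂)/|p₁ × p₂|.
Here n̂_z ≈ +0.928; the vertex latitude is φ_max = arccos|n̂_z| ≈ 21.9°.
Check via Clairaut: cos φ_max = |cos φ₁| · sin C = cos(19.4°)·sin(79.6°) ≈ 0.928, again giving ≈ 21.9°.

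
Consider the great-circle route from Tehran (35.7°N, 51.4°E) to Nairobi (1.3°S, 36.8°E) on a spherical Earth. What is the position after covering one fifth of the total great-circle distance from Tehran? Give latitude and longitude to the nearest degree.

≈ 28°N, 48°E

The haversine formula gives a central angle δ ≈ 0.688 rad (39.4°) between the endpoints.
Interpolate at f = 1/5 with slerp weights a = sin((1−f)δ)/sin δ ≈ 0.824, b = sin(fδ)/sin δ ≈ 0.216.
p = a·p₁ + b·p₂ ≈ (0.590, 0.652, 0.476); φ = arcsin(p_z) ≈ 28.41°, λ = atan2(p_y, p_x) ≈ 47.85°.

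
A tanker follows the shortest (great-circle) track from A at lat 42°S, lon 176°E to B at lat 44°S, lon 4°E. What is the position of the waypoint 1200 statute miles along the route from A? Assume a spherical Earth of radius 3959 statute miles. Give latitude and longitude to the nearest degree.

Write both endpoints as unit vectors p₁, p₂ with components (cos φ cos λ, cos φ sin λ, sin φ).
The central angle between the endpoints is δ = arccos(p₁·p₂) ≈ 1.635 rad (93.7°). The total great-circle distance is δ·R ≈ 1.635 × 3959 ≈ 6475 mi, so the target fraction is f = 1200/6475 ≈ 0.185.
Interpolate at f ≈ 0.185 with slerp weights a = sin((1−f)δ)/sin δ ≈ 0.974, b = sin(fδ)/sin δ ≈ 0.299.
p = a·p₁ + b·p₂ ≈ (-0.507, 0.065, -0.859); φ = arcsin(p_z) ≈ -59.24°, λ = atan2(p_y, p_x) ≈ 172.64°.

≈ lat 59°S, lon 173°E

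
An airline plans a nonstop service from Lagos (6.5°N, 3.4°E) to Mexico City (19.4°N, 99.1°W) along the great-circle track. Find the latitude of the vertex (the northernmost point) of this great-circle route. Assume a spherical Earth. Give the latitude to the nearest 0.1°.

The great circle lies in the plane with unit normal n̂ = (p₁ × p₂)/|p₁ × p₂|.
Here n̂_z ≈ -0.928; the vertex latitude is φ_max = arccos|n̂_z| ≈ 21.9°.

≈ 21.9°N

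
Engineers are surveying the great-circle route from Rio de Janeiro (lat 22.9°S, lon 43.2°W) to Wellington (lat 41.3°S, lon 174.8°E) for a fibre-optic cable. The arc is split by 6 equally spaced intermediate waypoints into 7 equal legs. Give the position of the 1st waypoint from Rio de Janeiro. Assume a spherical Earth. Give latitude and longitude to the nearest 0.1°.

≈ lat 36.0°S, lon 52.2°W

Write both endpoints as unit vectors p₁, p₂ with components (cos φ cos λ, cos φ sin λ, sin φ).
The central angle between the endpoints is δ = arccos(p₁·p₂) ≈ 1.863 rad (106.8°).
Interpolate at f = 1/7 with slerp weights a = sin((1−f)δ)/sin δ ≈ 1.044, b = sin(fδ)/sin δ ≈ 0.275.
p = a·p₁ + b·p₂ ≈ (0.496, -0.640, -0.588); φ = arcsin(p_z) ≈ -35.99°, λ = atan2(p_y, p_x) ≈ -52.24°.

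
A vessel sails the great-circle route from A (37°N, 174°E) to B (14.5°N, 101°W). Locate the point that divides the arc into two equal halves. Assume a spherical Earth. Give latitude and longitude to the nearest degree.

Write both endpoints as unit vectors p₁, p₂ with components (cos φ cos λ, cos φ sin λ, sin φ).
The central angle between the endpoints is δ = arccos(p₁·p₂) ≈ 1.351 rad (77.4°).
Interpolate at f = 1/2 with slerp weights a = sin((1−f)δ)/sin δ ≈ 0.641, b = sin(fδ)/sin δ ≈ 0.641.
p = a·p₁ + b·p₂ ≈ (-0.627, -0.555, 0.546); φ = arcsin(p_z) ≈ 33.09°, λ = atan2(p_y, p_x) ≈ -138.48°.

≈ (33°N, 138°W)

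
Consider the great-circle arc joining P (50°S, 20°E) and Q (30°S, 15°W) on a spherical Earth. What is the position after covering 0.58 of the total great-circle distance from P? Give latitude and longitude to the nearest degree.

≈ (40°S, 3°W)

Write both endpoints as unit vectors p₁, p₂ with components (cos φ cos λ, cos φ sin λ, sin φ).
The central angle between the endpoints is δ = arccos(p₁·p₂) ≈ 0.575 rad (33.0°).
Interpolate at f = 0.58 with slerp weights a = sin((1−f)δ)/sin δ ≈ 0.440, b = sin(fδ)/sin δ ≈ 0.602.
p = a·p₁ + b·p₂ ≈ (0.769, -0.038, -0.638); φ = arcsin(p_z) ≈ -39.63°, λ = atan2(p_y, p_x) ≈ -2.85°.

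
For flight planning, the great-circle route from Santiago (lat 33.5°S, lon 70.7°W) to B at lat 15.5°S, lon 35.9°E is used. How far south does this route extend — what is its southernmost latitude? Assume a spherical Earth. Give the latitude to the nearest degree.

The great circle lies in the plane with unit normal n̂ = (p₁ × p₂)/|p₁ × p₂|.
Here n̂_z ≈ +0.773; the vertex latitude is φ_max = arccos|n̂_z| ≈ 39.4°.
Check via Clairaut: cos φ_max = |cos φ₁| · sin C = cos(33.5°)·sin(112.1°) ≈ 0.773, again giving ≈ 39.4°.

≈ 39°S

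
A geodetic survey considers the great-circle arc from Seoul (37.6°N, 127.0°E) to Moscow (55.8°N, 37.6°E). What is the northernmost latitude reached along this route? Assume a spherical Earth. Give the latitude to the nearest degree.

The great circle lies in the plane with unit normal n̂ = (p₁ × p₂)/|p₁ × p₂|.
Here n̂_z ≈ -0.517; the vertex latitude is φ_max = arccos|n̂_z| ≈ 58.8°.
Check via Clairaut: cos φ_max = |cos φ₁| · sin C = cos(37.6°)·sin(40.8°) ≈ 0.517, again giving ≈ 58.8°.

≈ 59°N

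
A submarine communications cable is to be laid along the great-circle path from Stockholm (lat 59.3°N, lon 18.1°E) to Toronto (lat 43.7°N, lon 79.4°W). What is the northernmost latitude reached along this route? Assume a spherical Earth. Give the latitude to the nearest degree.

The great circle lies in the plane with unit normal n̂ = (p₁ × p₂)/|p₁ × p₂|.
Here n̂_z ≈ -0.437; the vertex latitude is φ_max = arccos|n̂_z| ≈ 64.1°.

≈ 64°N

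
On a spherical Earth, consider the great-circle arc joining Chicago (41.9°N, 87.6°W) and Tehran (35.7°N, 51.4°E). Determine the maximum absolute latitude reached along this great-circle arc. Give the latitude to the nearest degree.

≈ 67°N

The great circle lies in the plane with unit normal n̂ = (p₁ × p₂)/|p₁ × p₂|.
Here n̂_z ≈ +0.397; the vertex latitude is φ_max = arccos|n̂_z| ≈ 66.6°.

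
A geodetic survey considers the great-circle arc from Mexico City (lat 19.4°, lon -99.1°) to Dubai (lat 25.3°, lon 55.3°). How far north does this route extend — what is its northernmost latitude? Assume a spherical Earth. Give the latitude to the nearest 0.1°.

≈ 61.8°

The great circle lies in the plane with unit normal n̂ = (p₁ × p₂)/|p₁ × p₂|.
Here n̂_z ≈ +0.473; the vertex latitude is φ_max = arccos|n̂_z| ≈ 61.8°.
Check via Clairaut: cos φ_max = |cos φ₁| · sin C = cos(19.4°)·sin(30.1°) ≈ 0.473, again giving ≈ 61.8°.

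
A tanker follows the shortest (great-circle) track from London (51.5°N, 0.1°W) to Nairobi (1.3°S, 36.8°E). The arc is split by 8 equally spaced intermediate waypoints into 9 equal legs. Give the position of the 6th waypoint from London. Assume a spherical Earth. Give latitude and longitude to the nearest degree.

Convert each endpoint to a unit vector on the sphere (x = cos φ cos λ, y = cos φ sin λ, z = sin φ).
The central angle between the endpoints is δ = arccos(p₁·p₂) ≈ 1.070 rad (61.3°).
Interpolate at f = 6/9 with slerp weights a = sin((1−f)δ)/sin δ ≈ 0.398, b = sin(fδ)/sin δ ≈ 0.746.
p = a·p₁ + b·p₂ ≈ (0.845, 0.446, 0.295); φ = arcsin(p_z) ≈ 17.13°, λ = atan2(p_y, p_x) ≈ 27.84°.

≈ (17°N, 28°E)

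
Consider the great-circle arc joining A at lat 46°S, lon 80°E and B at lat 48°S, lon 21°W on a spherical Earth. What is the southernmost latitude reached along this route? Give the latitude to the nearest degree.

The great circle lies in the plane with unit normal n̂ = (p₁ × p₂)/|p₁ × p₂|.
Here n̂_z ≈ -0.510; the vertex latitude is φ_max = arccos|n̂_z| ≈ 59.4°.

≈ 59°S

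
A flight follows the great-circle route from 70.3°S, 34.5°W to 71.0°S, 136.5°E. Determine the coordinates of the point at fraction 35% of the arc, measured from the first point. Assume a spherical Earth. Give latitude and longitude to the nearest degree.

Convert each endpoint to a unit vector on the sphere (x = cos φ cos λ, y = cos φ sin λ, z = sin φ).
The central angle between the endpoints is δ = arccos(p₁·p₂) ≈ 0.673 rad (38.6°).
Interpolate at f = 0.35 with slerp weights a = sin((1−f)δ)/sin δ ≈ 0.680, b = sin(fδ)/sin δ ≈ 0.374.
p = a·p₁ + b·p₂ ≈ (0.100, -0.046, -0.994); φ = arcsin(p_z) ≈ -83.66°, λ = atan2(p_y, p_x) ≈ -24.55°.

≈ 84°S, 25°W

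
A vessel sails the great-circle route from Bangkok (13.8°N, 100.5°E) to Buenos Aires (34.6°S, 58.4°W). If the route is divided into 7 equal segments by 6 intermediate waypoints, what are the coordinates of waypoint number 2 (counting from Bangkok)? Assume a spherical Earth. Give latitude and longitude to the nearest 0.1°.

Convert each endpoint to a unit vector on the sphere (x = cos φ cos λ, y = cos φ sin λ, z = sin φ).
The central angle between the endpoints is δ = arccos(p₁·p₂) ≈ 2.649 rad (151.8°).
Interpolate at f = 2/7 with slerp weights a = sin((1−f)δ)/sin δ ≈ 2.007, b = sin(fδ)/sin δ ≈ 1.453.
p = a·p₁ + b·p₂ ≈ (0.271, 0.898, -0.346); φ = arcsin(p_z) ≈ -20.25°, λ = atan2(p_y, p_x) ≈ 73.19°.

≈ 20.3°S, 73.2°E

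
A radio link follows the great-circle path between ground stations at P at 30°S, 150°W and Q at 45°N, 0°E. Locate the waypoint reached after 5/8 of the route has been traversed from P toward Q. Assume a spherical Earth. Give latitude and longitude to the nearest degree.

≈ 38°N, 78°W

Convert each endpoint to a unit vector on the sphere (x = cos φ cos λ, y = cos φ sin λ, z = sin φ).
The central angle between the endpoints is δ = arccos(p₁·p₂) ≈ 2.655 rad (152.1°).
Interpolate at f = 5/8 with slerp weights a = sin((1−f)δ)/sin δ ≈ 1.794, b = sin(fδ)/sin δ ≈ 2.130.
p = a·p₁ + b·p₂ ≈ (0.160, -0.777, 0.609); φ = arcsin(p_z) ≈ 37.51°, λ = atan2(p_y, p_x) ≈ -78.33°.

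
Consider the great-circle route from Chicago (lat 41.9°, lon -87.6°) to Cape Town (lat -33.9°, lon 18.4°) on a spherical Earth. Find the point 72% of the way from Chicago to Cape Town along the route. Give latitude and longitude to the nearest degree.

Write both endpoints as unit vectors p₁, p₂ with components (cos φ cos λ, cos φ sin λ, sin φ).
The central angle between the endpoints is δ = arccos(p₁·p₂) ≈ 2.145 rad (122.9°).
Interpolate at f = 0.72 with slerp weights a = sin((1−f)δ)/sin δ ≈ 0.673, b = sin(fδ)/sin δ ≈ 1.190.
p = a·p₁ + b·p₂ ≈ (0.958, -0.188, -0.215); φ = arcsin(p_z) ≈ -12.39°, λ = atan2(p_y, p_x) ≈ -11.13°.

≈ lat -12°, lon -11°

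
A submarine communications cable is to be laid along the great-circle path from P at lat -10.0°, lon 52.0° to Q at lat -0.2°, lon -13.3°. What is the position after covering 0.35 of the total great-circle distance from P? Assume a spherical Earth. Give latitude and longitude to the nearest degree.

≈ lat -8°, lon 29°

The haversine formula gives a central angle δ ≈ 1.146 rad (65.7°) between the endpoints.
Interpolate at f = 0.35 with slerp weights a = sin((1−f)δ)/sin δ ≈ 0.744, b = sin(fδ)/sin δ ≈ 0.429.
p = a·p₁ + b·p₂ ≈ (0.868, 0.479, -0.131); φ = arcsin(p_z) ≈ -7.51°, λ = atan2(p_y, p_x) ≈ 28.88°.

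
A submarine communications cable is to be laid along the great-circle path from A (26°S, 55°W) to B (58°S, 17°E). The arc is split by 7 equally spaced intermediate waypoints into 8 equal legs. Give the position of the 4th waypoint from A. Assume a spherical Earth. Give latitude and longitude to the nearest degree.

≈ (48°S, 30°W)

Convert each endpoint to a unit vector on the sphere (x = cos φ cos λ, y = cos φ sin λ, z = sin φ).
The central angle between the endpoints is δ = arccos(p₁·p₂) ≈ 1.025 rad (58.7°).
Interpolate at f = 4/8 with slerp weights a = sin((1−f)δ)/sin δ ≈ 0.574, b = sin(fδ)/sin δ ≈ 0.574.
p = a·p₁ + b·p₂ ≈ (0.587, -0.334, -0.738); φ = arcsin(p_z) ≈ -47.57°, λ = atan2(p_y, p_x) ≈ -29.62°.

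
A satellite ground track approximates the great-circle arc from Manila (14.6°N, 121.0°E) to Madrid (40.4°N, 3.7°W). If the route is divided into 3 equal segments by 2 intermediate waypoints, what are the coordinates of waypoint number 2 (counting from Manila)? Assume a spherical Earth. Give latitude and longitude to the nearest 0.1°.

Write both endpoints as unit vectors p₁, p₂ with components (cos φ cos λ, cos φ sin λ, sin φ).
The central angle between the endpoints is δ = arccos(p₁·p₂) ≈ 1.830 rad (104.8°).
Interpolate at f = 2/3 with slerp weights a = sin((1−f)δ)/sin δ ≈ 0.593, b = sin(fδ)/sin δ ≈ 0.971.
p = a·p₁ + b·p₂ ≈ (0.443, 0.444, 0.779); φ = arcsin(p_z) ≈ 51.17°, λ = atan2(p_y, p_x) ≈ 45.06°.

≈ 51.2°N, 45.1°E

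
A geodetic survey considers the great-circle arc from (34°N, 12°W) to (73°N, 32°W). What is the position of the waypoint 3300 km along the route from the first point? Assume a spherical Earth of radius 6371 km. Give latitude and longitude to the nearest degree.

The haversine formula gives a central angle δ ≈ 0.704 rad (40.3°) between the endpoints. The total great-circle distance is δ·R ≈ 0.704 × 6371 ≈ 4483 km, so the target fraction is f = 3300/4483 ≈ 0.736.
Interpolate at f ≈ 0.736 with slerp weights a = sin((1−f)δ)/sin δ ≈ 0.285, b = sin(fδ)/sin δ ≈ 0.765.
p = a·p₁ + b·p₂ ≈ (0.421, -0.168, 0.891); φ = arcsin(p_z) ≈ 63.05°, λ = atan2(p_y, p_x) ≈ -21.72°.

≈ (63°N, 22°W)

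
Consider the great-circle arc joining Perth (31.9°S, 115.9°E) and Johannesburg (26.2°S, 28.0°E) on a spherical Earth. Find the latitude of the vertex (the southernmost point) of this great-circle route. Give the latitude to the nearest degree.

≈ 38°S

The great circle lies in the plane with unit normal n̂ = (p₁ × p₂)/|p₁ × p₂|.
Here n̂_z ≈ -0.789; the vertex latitude is φ_max = arccos|n̂_z| ≈ 37.9°.
Check via Clairaut: cos φ_max = |cos φ₁| · sin C = cos(31.9°)·sin(111.7°) ≈ 0.789, again giving ≈ 37.9°.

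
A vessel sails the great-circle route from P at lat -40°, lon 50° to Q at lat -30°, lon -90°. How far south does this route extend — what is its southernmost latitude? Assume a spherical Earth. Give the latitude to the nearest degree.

The great circle lies in the plane with unit normal n̂ = (p₁ × p₂)/|p₁ × p₂|.
Here n̂_z ≈ -0.434; the vertex latitude is φ_max = arccos|n̂_z| ≈ 64.3°.
Check via Clairaut: cos φ_max = |cos φ₁| · sin C = cos(40.0°)·sin(145.5°) ≈ 0.434, again giving ≈ 64.3°.

≈ -64°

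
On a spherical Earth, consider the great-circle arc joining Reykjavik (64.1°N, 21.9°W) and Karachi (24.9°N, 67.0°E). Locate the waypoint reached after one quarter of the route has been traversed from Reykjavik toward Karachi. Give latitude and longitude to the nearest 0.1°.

≈ (62.1°N, 15.6°E)

The haversine formula gives a central angle δ ≈ 1.174 rad (67.3°) between the endpoints.
Interpolate at f = 1/4 with slerp weights a = sin((1−f)δ)/sin δ ≈ 0.836, b = sin(fδ)/sin δ ≈ 0.314.
p = a·p₁ + b·p₂ ≈ (0.450, 0.126, 0.884); φ = arcsin(p_z) ≈ 62.15°, λ = atan2(p_y, p_x) ≈ 15.61°.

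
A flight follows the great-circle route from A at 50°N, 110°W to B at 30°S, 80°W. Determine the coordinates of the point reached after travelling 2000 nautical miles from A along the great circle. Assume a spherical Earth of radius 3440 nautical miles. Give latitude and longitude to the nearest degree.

≈ 19°N, 95°W

Convert each endpoint to a unit vector on the sphere (x = cos φ cos λ, y = cos φ sin λ, z = sin φ).
The central angle between the endpoints is δ = arccos(p₁·p₂) ≈ 1.472 rad (84.3°). The total great-circle distance is δ·R ≈ 1.472 × 3440 ≈ 5062 nmi, so the target fraction is f = 2000/5062 ≈ 0.395.
Interpolate at f ≈ 0.395 with slerp weights a = sin((1−f)δ)/sin δ ≈ 0.781, b = sin(fδ)/sin δ ≈ 0.552.
p = a·p₁ + b·p₂ ≈ (-0.089, -0.942, 0.322); φ = arcsin(p_z) ≈ 18.80°, λ = atan2(p_y, p_x) ≈ -95.38°.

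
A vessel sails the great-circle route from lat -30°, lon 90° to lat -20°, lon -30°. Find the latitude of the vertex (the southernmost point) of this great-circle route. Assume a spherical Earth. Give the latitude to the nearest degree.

The great circle lies in the plane with unit normal n̂ = (p₁ × p₂)/|p₁ × p₂|.
Here n̂_z ≈ -0.725; the vertex latitude is φ_max = arccos|n̂_z| ≈ 43.5°.
Check via Clairaut: cos φ_max = |cos φ₁| · sin C = cos(30.0°)·sin(123.1°) ≈ 0.725, again giving ≈ 43.5°.

≈ -44°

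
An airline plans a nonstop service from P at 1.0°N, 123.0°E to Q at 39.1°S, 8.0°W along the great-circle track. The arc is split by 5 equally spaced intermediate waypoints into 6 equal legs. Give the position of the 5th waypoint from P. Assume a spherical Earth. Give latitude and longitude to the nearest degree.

≈ 46°S, 18°E

Write both endpoints as unit vectors p₁, p₂ with components (cos φ cos λ, cos φ sin λ, sin φ).
The central angle between the endpoints is δ = arccos(p₁·p₂) ≈ 2.118 rad (121.3°).
Interpolate at f = 5/6 with slerp weights a = sin((1−f)δ)/sin δ ≈ 0.405, b = sin(fδ)/sin δ ≈ 1.149.
p = a·p₁ + b·p₂ ≈ (0.662, 0.215, -0.717); φ = arcsin(p_z) ≈ -45.85°, λ = atan2(p_y, p_x) ≈ 18.00°.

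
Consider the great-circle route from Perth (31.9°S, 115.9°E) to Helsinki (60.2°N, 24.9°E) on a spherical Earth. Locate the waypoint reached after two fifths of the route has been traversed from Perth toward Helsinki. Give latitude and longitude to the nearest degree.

≈ (9°N, 91°E)

Write both endpoints as unit vectors p₁, p₂ with components (cos φ cos λ, cos φ sin λ, sin φ).
The central angle between the endpoints is δ = arccos(p₁·p₂) ≈ 2.055 rad (117.8°).
Interpolate at f = 2/5 with slerp weights a = sin((1−f)δ)/sin δ ≈ 1.066, b = sin(fδ)/sin δ ≈ 0.828.
p = a·p₁ + b·p₂ ≈ (-0.022, 0.988, 0.155); φ = arcsin(p_z) ≈ 8.92°, λ = atan2(p_y, p_x) ≈ 91.29°.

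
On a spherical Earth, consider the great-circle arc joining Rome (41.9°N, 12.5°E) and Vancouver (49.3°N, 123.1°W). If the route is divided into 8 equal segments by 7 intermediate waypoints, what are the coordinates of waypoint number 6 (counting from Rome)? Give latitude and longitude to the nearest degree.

≈ (65°N, 98°W)

Write both endpoints as unit vectors p₁, p₂ with components (cos φ cos λ, cos φ sin λ, sin φ).
The central angle between the endpoints is δ = arccos(p₁·p₂) ≈ 1.411 rad (80.8°).
Interpolate at f = 6/8 with slerp weights a = sin((1−f)δ)/sin δ ≈ 0.350, b = sin(fδ)/sin δ ≈ 0.883.
p = a·p₁ + b·p₂ ≈ (-0.060, -0.426, 0.903); φ = arcsin(p_z) ≈ 64.53°, λ = atan2(p_y, p_x) ≈ -98.03°.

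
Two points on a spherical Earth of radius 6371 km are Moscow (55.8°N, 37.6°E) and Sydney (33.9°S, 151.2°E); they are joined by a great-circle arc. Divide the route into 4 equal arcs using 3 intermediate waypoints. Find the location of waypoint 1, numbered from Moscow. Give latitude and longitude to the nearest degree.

Convert each endpoint to a unit vector on the sphere (x = cos φ cos λ, y = cos φ sin λ, z = sin φ).
The central angle between the endpoints is δ = arccos(p₁·p₂) ≈ 2.276 rad (130.4°).
Interpolate at f = 1/4 with slerp weights a = sin((1−f)δ)/sin δ ≈ 1.301, b = sin(fδ)/sin δ ≈ 0.707.
p = a·p₁ + b·p₂ ≈ (0.065, 0.729, 0.681); φ = arcsin(p_z) ≈ 42.95°, λ = atan2(p_y, p_x) ≈ 84.92°.

≈ (43°N, 85°E)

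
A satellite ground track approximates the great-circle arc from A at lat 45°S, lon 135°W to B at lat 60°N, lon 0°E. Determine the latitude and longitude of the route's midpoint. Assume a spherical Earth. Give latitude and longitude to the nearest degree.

Convert each endpoint to a unit vector on the sphere (x = cos φ cos λ, y = cos φ sin λ, z = sin φ).
The central angle between the endpoints is δ = arccos(p₁·p₂) ≈ 2.611 rad (149.6°).
Interpolate at f = 1/2 with slerp weights a = sin((1−f)δ)/sin δ ≈ 1.906, b = sin(fδ)/sin δ ≈ 1.906.
p = a·p₁ + b·p₂ ≈ (0.000, -0.953, 0.303); φ = arcsin(p_z) ≈ 17.63°, λ = atan2(p_y, p_x) ≈ -90.00°.

≈ lat 18°N, lon 90°W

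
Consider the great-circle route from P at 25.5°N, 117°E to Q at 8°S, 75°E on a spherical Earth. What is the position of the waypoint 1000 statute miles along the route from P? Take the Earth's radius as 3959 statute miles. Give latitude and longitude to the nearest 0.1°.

Write both endpoints as unit vectors p₁, p₂ with components (cos φ cos λ, cos φ sin λ, sin φ).
The central angle between the endpoints is δ = arccos(p₁·p₂) ≈ 0.922 rad (52.8°). The total great-circle distance is δ·R ≈ 0.922 × 3959 ≈ 3650 mi, so the target fraction is f = 1000/3650 ≈ 0.274.
Interpolate at f ≈ 0.274 with slerp weights a = sin((1−f)δ)/sin δ ≈ 0.779, b = sin(fδ)/sin δ ≈ 0.314.
p = a·p₁ + b·p₂ ≈ (-0.239, 0.926, 0.292); φ = arcsin(p_z) ≈ 16.95°, λ = atan2(p_y, p_x) ≈ 104.45°.

≈ 17.0°N, 104.5°E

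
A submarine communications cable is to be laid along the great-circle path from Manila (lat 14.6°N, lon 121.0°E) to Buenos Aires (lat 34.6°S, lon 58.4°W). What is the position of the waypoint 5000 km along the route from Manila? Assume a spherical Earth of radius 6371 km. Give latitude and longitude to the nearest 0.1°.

≈ lat 30.4°S, lon 119.8°E

Write both endpoints as unit vectors p₁, p₂ with components (cos φ cos λ, cos φ sin λ, sin φ).
The central angle between the endpoints is δ = arccos(p₁·p₂) ≈ 2.792 rad (160.0°). The total great-circle distance is δ·R ≈ 2.792 × 6371 ≈ 17790 km, so the target fraction is f = 5000/17790 ≈ 0.281.
Interpolate at f ≈ 0.281 with slerp weights a = sin((1−f)δ)/sin δ ≈ 2.648, b = sin(fδ)/sin δ ≈ 2.065.
p = a·p₁ + b·p₂ ≈ (-0.429, 0.749, -0.505); φ = arcsin(p_z) ≈ -30.35°, λ = atan2(p_y, p_x) ≈ 119.82°.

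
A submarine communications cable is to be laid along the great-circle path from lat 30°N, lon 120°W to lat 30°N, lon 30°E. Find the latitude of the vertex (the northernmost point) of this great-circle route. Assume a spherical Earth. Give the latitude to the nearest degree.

≈ 66°N

The great circle lies in the plane with unit normal n̂ = (p₁ × p₂)/|p₁ × p₂|.
Here n̂_z ≈ +0.409; the vertex latitude is φ_max = arccos|n̂_z| ≈ 65.9°.
Check via Clairaut: cos φ_max = |cos φ₁| · sin C = cos(30.0°)·sin(28.2°) ≈ 0.409, again giving ≈ 65.9°.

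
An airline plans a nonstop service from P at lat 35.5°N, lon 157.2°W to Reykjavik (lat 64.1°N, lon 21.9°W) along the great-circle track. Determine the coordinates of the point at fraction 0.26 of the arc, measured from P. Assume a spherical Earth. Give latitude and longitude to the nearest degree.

≈ lat 53°N, lon 147°W

Write both endpoints as unit vectors p₁, p₂ with components (cos φ cos λ, cos φ sin λ, sin φ).
The central angle between the endpoints is δ = arccos(p₁·p₂) ≈ 1.298 rad (74.4°).
Interpolate at f = 0.26 with slerp weights a = sin((1−f)δ)/sin δ ≈ 0.851, b = sin(fδ)/sin δ ≈ 0.344.
p = a·p₁ + b·p₂ ≈ (-0.499, -0.324, 0.803); φ = arcsin(p_z) ≈ 53.46°, λ = atan2(p_y, p_x) ≈ -146.98°.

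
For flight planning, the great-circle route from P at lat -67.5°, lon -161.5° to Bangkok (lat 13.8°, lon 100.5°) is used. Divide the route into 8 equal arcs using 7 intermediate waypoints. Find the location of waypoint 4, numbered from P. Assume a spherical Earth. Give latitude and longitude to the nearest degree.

Convert each endpoint to a unit vector on the sphere (x = cos φ cos λ, y = cos φ sin λ, z = sin φ).
The central angle between the endpoints is δ = arccos(p₁·p₂) ≈ 1.846 rad (105.8°).
Interpolate at f = 4/8 with slerp weights a = sin((1−f)δ)/sin δ ≈ 0.829, b = sin(fδ)/sin δ ≈ 0.829.
p = a·p₁ + b·p₂ ≈ (-0.447, 0.691, -0.568); φ = arcsin(p_z) ≈ -34.61°, λ = atan2(p_y, p_x) ≈ 122.93°.

≈ lat -35°, lon 123°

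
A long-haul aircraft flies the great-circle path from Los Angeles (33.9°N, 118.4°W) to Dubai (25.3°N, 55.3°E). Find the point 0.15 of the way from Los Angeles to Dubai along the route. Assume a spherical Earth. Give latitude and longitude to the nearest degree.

≈ 52°N, 115°W

Write both endpoints as unit vectors p₁, p₂ with components (cos φ cos λ, cos φ sin λ, sin φ).
The central angle between the endpoints is δ = arccos(p₁·p₂) ≈ 2.103 rad (120.5°).
Interpolate at f = 0.15 with slerp weights a = sin((1−f)δ)/sin δ ≈ 1.133, b = sin(fδ)/sin δ ≈ 0.360.
p = a·p₁ + b·p₂ ≈ (-0.262, -0.560, 0.786); φ = arcsin(p_z) ≈ 51.82°, λ = atan2(p_y, p_x) ≈ -115.09°.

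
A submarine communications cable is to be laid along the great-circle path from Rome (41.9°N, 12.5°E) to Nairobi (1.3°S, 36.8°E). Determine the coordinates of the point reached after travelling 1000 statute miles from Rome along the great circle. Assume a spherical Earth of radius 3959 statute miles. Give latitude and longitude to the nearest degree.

Convert each endpoint to a unit vector on the sphere (x = cos φ cos λ, y = cos φ sin λ, z = sin φ).
The central angle between the endpoints is δ = arccos(p₁·p₂) ≈ 0.846 rad (48.5°). The total great-circle distance is δ·R ≈ 0.846 × 3959 ≈ 3349 mi, so the target fraction is f = 1000/3349 ≈ 0.299.
Interpolate at f ≈ 0.299 with slerp weights a = sin((1−f)δ)/sin δ ≈ 0.747, b = sin(fδ)/sin δ ≈ 0.334.
p = a·p₁ + b·p₂ ≈ (0.810, 0.320, 0.491); φ = arcsin(p_z) ≈ 29.42°, λ = atan2(p_y, p_x) ≈ 21.57°.

≈ 29°N, 22°E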